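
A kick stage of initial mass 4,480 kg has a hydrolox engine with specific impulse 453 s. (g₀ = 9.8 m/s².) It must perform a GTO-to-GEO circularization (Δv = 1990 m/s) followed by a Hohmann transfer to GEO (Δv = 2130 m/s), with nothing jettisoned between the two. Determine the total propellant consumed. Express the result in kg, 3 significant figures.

total propellant consumed ≈ 2710 kg

v_e = Isp · g₀ = 453 × 9.8 = 4439.4 m/s.
After the first burn: m = 4480 × exp(−1990/4439.4) = 4480 × 0.63874 = 2,861.56 kg.
After the second burn: m = 2,861.56 × exp(−2130/4439.4) = 2,861.56 × 0.61891 = 1,771.05 kg.
Total propellant = m₀ − m_final = 4480 − 1,771.05 = 2,708.95 kg.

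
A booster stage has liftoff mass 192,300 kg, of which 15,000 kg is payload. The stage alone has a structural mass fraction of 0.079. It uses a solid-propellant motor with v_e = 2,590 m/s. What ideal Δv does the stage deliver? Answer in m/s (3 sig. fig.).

Δv ≈ 4900 m/s

Stage wet mass = m₀ − payload = 192,300 − 15,000 = 177,300 kg.
Stage dry mass = ε × stage wet mass = 0.079 × 177,300 = 14,006.7 kg.
Burnout mass m_f = stage dry + payload = 14,006.7 + 15,000 = 29,006.7 kg.
By the Tsiolkovsky rocket equation, Δv = v_e · ln(192,300/29,006.7) = 2590.0 × ln(6.63) = 2590.0 × 1.8915 ≈ 4899 m/s.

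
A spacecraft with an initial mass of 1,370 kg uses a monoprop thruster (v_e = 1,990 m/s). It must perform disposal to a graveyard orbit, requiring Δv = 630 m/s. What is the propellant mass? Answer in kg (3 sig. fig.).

m₀/m_f = exp(Δv / v_e) = exp(630 / 1990.0) = exp(0.3166) = 1.3724.
m_f = 1,370 / 1.3724 = 998.251 kg, so propellant = m₀ − m_f = 1,370 − 998.251 = 371.749 kg.

propellant mass ≈ 372 kg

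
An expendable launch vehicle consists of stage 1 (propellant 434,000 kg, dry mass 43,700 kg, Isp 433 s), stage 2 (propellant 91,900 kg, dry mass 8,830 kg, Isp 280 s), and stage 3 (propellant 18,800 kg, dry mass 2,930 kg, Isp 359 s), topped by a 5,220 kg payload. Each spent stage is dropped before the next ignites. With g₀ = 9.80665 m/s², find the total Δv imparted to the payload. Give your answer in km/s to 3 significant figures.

Ignition mass of stage 1 = 434,000+43,700 + 91,900+8,830 + 18,800+2,930 + 5,220 = 605,380 kg.
Stage 1: m₀ = 605,380 kg, m_f = 605,380 − 434,000 = 171,380 kg; Δv = 433×9.80665×ln(3.532) = 4246.3×1.2620 ≈ 5359 m/s.
Stage 2: m₀ = 127,680 kg, m_f = 127,680 − 91,900 = 35,780 kg; Δv = 280×9.80665×ln(3.568) = 2745.9×1.2721 ≈ 3493 m/s.
Stage 3: m₀ = 26,950 kg, m_f = 26,950 − 18,800 = 8,150 kg; Δv = 359×9.80665×ln(3.307) = 3520.6×1.1960 ≈ 4211 m/s.
Total Δv = 5359 + 3493 + 4211 = 13063 m/s.

Δv ≈ 13.1 km/s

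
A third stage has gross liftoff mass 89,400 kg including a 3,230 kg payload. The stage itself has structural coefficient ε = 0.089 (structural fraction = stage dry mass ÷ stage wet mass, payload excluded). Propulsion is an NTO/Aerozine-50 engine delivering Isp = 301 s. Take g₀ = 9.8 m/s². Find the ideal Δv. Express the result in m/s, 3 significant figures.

Stage wet mass = m₀ − payload = 89,400 − 3,230 = 86,170 kg.
Stage dry mass = ε × stage wet mass = 0.089 × 86,170 = 7,669.13 kg.
Burnout mass m_f = stage dry + payload = 7,669.13 + 3,230 = 10,899.13 kg.
v_e = Isp · g₀ = 301 × 9.8 = 2949.8 m/s.
Δv = v_e · ln(89,400/10,899.13) = 2949.8 × ln(8.202) = 2949.8 × 2.1044 ≈ 6208 m/s.

Δv ≈ 6210 m/s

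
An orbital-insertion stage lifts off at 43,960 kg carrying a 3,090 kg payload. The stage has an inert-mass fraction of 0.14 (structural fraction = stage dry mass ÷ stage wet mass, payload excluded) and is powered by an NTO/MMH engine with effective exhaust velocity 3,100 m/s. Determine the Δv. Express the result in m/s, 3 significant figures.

Stage wet mass = m₀ − payload = 43,960 − 3,090 = 40,870 kg.
Stage dry mass = ε × stage wet mass = 0.14 × 40,870 = 5,721.8 kg.
Burnout mass m_f = stage dry + payload = 5,721.8 + 3,090 = 8,811.8 kg.
Using Δv = v_e ln(m₀/m_f): Δv = v_e · ln(43,960/8,811.8) = 3100.0 × ln(4.989) = 3100.0 × 1.6072 ≈ 4982 m/s.

Δv ≈ 4980 m/s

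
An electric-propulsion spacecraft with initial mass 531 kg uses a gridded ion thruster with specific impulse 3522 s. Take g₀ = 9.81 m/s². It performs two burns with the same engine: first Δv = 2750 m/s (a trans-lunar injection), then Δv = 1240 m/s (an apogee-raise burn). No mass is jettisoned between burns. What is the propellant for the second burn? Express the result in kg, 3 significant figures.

v_e = Isp · g₀ = 3522 × 9.81 = 34550.8 m/s.
After the first burn: m = 531 × exp(−2750/34550.8) = 531 × 0.92349 = 490.373 kg.
After the second burn: m = 490.373 × exp(−1240/34550.8) = 490.373 × 0.96475 = 473.087 kg.
Second-burn propellant = 490.373 − 473.087 = 17.286 kg.

propellant for the second burn ≈ 17.3 kg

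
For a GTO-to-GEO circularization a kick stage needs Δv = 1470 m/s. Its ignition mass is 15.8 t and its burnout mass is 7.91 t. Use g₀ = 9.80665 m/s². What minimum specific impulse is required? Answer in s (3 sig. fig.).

Isp ≈ 217 s

ln(m₀/m_f) = ln(15800/7910) = ln(1.997) = 0.6919.
From the ideal rocket equation, v_e = Δv / ln(m₀/m_f) = 1470 / 0.6919 = 2124.6 m/s.
Isp = v_e / g₀ = 2124.6 / 9.80665 = 216.7 s.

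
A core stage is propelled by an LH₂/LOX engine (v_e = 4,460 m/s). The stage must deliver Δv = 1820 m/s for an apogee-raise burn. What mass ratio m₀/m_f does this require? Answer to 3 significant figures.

mass ratio ≈ 1.50

m₀/m_f = exp(Δv / v_e) = exp(1820 / 4460.0) = exp(0.4081) = 1.5039.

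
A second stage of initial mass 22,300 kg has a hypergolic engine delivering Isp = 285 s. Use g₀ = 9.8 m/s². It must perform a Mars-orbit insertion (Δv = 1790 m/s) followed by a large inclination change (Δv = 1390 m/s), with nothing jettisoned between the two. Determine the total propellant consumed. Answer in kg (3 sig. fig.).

total propellant consumed ≈ 15200 kg

v_e = Isp · g₀ = 285 × 9.8 = 2793.0 m/s.
After the first burn: m = 22300 × exp(−1790/2793.0) = 22300 × 0.52682 = 11,748.1 kg.
After the second burn: m = 11,748.1 × exp(−1390/2793.0) = 11,748.1 × 0.60794 = 7,142.14 kg.
Total propellant = m₀ − m_final = 22300 − 7,142.14 = 15,157.86 kg.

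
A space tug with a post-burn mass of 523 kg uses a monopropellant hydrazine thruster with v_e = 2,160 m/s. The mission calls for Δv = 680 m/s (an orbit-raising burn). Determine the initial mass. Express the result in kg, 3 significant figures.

initial mass ≈ 717 kg

m₀/m_f = exp(Δv / v_e) = exp(680 / 2160.0) = exp(0.3148) = 1.3700.
m₀ = m_f × 1.3700 = 523 × 1.3700 = 716.51 kg.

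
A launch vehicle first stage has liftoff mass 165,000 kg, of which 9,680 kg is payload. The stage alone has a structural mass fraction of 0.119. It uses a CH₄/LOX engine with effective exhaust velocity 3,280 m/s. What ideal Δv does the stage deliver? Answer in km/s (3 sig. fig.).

Stage wet mass = m₀ − payload = 165,000 − 9,680 = 155,320 kg.
Stage dry mass = ε × stage wet mass = 0.119 × 155,320 = 18,483.1 kg.
Burnout mass m_f = stage dry + payload = 18,483.1 + 9,680 = 28,163.1 kg.
By the Tsiolkovsky rocket equation, Δv = v_e · ln(165,000/28,163.1) = 3280.0 × ln(5.859) = 3280.0 × 1.7679 ≈ 5799 m/s.

Δv ≈ 5.80 km/s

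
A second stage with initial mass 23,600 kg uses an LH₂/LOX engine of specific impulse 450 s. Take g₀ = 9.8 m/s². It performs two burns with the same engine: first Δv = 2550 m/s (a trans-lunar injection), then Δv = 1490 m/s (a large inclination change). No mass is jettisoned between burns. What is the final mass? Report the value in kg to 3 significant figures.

final mass ≈ 9440 kg

v_e = Isp · g₀ = 450 × 9.8 = 4410.0 m/s.
After the first burn: m = 23600 × exp(−2550/4410.0) = 23600 × 0.56089 = 13,237 kg.
After the second burn: m = 13,237 × exp(−1490/4410.0) = 13,237 × 0.71329 = 9,441.82 kg.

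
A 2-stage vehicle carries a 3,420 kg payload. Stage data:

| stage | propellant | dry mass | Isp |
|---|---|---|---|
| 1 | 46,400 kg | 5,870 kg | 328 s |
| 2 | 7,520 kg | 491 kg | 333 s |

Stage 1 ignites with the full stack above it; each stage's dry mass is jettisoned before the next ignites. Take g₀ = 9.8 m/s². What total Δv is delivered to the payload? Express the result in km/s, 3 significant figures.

Δv ≈ 7.69 km/s

Ignition mass of stage 1 = 46,400+5,870 + 7,520+491 + 3,420 = 63,701 kg.
Stage 1: m₀ = 63,701 kg, m_f = 63,701 − 46,400 = 17,301 kg; Δv = 328×9.8×ln(3.682) = 3214.4×1.3034 ≈ 4190 m/s.
Stage 2: m₀ = 11,431 kg, m_f = 11,431 − 7,520 = 3,911 kg; Δv = 333×9.8×ln(2.923) = 3263.4×1.0725 ≈ 3500 m/s.
Total Δv = 4190 + 3500 = 7690 m/s.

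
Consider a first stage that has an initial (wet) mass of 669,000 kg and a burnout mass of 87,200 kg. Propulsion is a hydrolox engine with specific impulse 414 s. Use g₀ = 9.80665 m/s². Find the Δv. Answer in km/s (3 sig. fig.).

v_e = Isp · g₀ = 414 × 9.80665 = 4060.0 m/s.
Δv = v_e · ln(m₀/m_f) = 4060.0 × ln(7.672) = 4060.0 × 2.0376 ≈ 8272.5 m/s.

Δv ≈ 8.27 km/s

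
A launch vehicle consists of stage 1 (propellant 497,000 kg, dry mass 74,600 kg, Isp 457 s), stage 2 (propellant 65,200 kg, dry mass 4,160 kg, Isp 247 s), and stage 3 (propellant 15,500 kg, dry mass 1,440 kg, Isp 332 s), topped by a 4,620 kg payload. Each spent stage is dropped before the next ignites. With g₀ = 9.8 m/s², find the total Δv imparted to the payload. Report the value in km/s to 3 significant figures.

Δv ≈ 13.4 km/s

Ignition mass of stage 1 = 497,000+74,600 + 65,200+4,160 + 15,500+1,440 + 4,620 = 662,520 kg.
Stage 1: m₀ = 662,520 kg, m_f = 662,520 − 497,000 = 165,520 kg; Δv = 457×9.8×ln(4.003) = 4478.6×1.3870 ≈ 6212 m/s.
Stage 2: m₀ = 90,920 kg, m_f = 90,920 − 65,200 = 25,720 kg; Δv = 247×9.8×ln(3.535) = 2420.6×1.2627 ≈ 3057 m/s.
Stage 3: m₀ = 21,560 kg, m_f = 21,560 − 15,500 = 6,060 kg; Δv = 332×9.8×ln(3.558) = 3253.6×1.2691 ≈ 4129 m/s.
Total Δv = 6212 + 3057 + 4129 = 13398 m/s.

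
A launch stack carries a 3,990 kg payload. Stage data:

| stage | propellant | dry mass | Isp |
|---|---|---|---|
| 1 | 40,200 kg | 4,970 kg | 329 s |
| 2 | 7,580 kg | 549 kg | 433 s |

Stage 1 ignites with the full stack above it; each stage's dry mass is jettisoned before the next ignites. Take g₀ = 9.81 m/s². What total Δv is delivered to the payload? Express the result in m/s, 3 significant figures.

Ignition mass of stage 1 = 40,200+4,970 + 7,580+549 + 3,990 = 57,289 kg.
Stage 1: m₀ = 57,289 kg, m_f = 57,289 − 40,200 = 17,089 kg; Δv = 329×9.81×ln(3.352) = 3227.5×1.2097 ≈ 3904 m/s.
Stage 2: m₀ = 12,119 kg, m_f = 12,119 − 7,580 = 4,539 kg; Δv = 433×9.81×ln(2.67) = 4247.7×0.9821 ≈ 4172 m/s.
Total Δv = 3904 + 4172 = 8076 m/s.

Δv ≈ 8080 m/s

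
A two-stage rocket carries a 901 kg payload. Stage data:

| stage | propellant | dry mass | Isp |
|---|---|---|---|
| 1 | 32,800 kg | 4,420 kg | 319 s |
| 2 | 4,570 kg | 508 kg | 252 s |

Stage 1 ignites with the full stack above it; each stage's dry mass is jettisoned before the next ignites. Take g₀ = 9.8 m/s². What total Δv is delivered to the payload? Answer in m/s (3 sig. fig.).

Δv ≈ 8020 m/s

Ignition mass of stage 1 = 32,800+4,420 + 4,570+508 + 901 = 43,199 kg.
Stage 1: m₀ = 43,199 kg, m_f = 43,199 − 32,800 = 10,399 kg; Δv = 319×9.8×ln(4.154) = 3126.2×1.4241 ≈ 4452 m/s.
Stage 2: m₀ = 5,979 kg, m_f = 5,979 − 4,570 = 1,409 kg; Δv = 252×9.8×ln(4.243) = 2469.6×1.4454 ≈ 3569 m/s.
Total Δv = 4452 + 3569 = 8021 m/s.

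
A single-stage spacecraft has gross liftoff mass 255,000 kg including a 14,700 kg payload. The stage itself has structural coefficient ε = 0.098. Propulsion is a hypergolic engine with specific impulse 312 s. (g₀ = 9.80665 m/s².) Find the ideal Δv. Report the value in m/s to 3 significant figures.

Δv ≈ 5800 m/s

Stage wet mass = m₀ − payload = 255,000 − 14,700 = 240,300 kg.
Stage dry mass = ε × stage wet mass = 0.098 × 240,300 = 23,549.4 kg.
Burnout mass m_f = stage dry + payload = 23,549.4 + 14,700 = 38,249.4 kg.
v_e = Isp · g₀ = 312 × 9.80665 = 3059.7 m/s.
Δv = v_e · ln(255,000/38,249.4) = 3059.7 × ln(6.667) = 3059.7 × 1.8971 ≈ 5805 m/s.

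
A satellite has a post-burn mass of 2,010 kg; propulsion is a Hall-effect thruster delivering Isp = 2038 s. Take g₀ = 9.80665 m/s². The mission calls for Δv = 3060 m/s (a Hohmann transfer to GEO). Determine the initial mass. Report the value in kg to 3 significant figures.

v_e = Isp · g₀ = 2038 × 9.80665 = 19986.0 m/s.
Using Δv = v_e ln(m₀/m_f): m₀/m_f = exp(Δv / v_e) = exp(3060 / 19986.0) = exp(0.1531) = 1.1655.
m₀ = m_f × 1.1655 = 2,010 × 1.1655 = 2,342.66 kg.

initial mass ≈ 2340 kg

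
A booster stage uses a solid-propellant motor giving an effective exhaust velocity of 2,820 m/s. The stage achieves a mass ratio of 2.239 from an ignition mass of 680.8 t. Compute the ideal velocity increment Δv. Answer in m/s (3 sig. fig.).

Δv = v_e · ln(2.239) = 2820.0 × 0.8060 ≈ 2273.0 m/s.

Δv ≈ 2270 m/s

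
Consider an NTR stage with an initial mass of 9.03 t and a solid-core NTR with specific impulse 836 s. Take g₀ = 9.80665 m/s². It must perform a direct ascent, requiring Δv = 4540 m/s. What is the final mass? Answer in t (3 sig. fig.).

v_e = Isp · g₀ = 836 × 9.80665 = 8198.4 m/s.
m₀/m_f = exp(Δv / v_e) = exp(4540 / 8198.4) = exp(0.5538) = 1.7398.
m_f = m₀ / 1.7398 = 9.03 / 1.7398 = 5.19025 t.

final mass ≈ 5.19 t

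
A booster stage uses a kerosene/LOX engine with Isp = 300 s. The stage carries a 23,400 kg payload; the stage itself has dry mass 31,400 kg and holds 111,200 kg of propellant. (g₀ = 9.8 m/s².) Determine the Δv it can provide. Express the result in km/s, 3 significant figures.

v_e = Isp · g₀ = 300 × 9.8 = 2940.0 m/s.
m₀ = payload + dry + propellant = 23,400 + 31,400 + 111,200 = 166,000 kg.
m_f = payload + dry = 23,400 + 31,400 = 54,800 kg.
Δv = v_e · ln(m₀/m_f) = 2940.0 × ln(3.029) = 2940.0 × 1.1083 ≈ 3258.4 m/s.

Δv ≈ 3.26 km/s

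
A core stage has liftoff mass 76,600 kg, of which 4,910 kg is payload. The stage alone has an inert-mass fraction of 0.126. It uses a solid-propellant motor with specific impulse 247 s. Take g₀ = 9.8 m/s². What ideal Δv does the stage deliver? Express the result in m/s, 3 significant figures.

Stage wet mass = m₀ − payload = 76,600 − 4,910 = 71,690 kg.
Stage dry mass = ε × stage wet mass = 0.126 × 71,690 = 9,032.94 kg.
Burnout mass m_f = stage dry + payload = 9,032.94 + 4,910 = 13,942.94 kg.
v_e = Isp · g₀ = 247 × 9.8 = 2420.6 m/s.
Δv = v_e · ln(76,600/13,942.94) = 2420.6 × ln(5.494) = 2420.6 × 1.7036 ≈ 4124 m/s.

Δv ≈ 4120 m/s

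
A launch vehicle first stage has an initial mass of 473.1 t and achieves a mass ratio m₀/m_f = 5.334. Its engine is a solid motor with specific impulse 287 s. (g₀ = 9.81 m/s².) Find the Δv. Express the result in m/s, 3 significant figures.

v_e = Isp · g₀ = 287 × 9.81 = 2815.5 m/s.
Using Δv = v_e ln(m₀/m_f): Δv = v_e · ln(5.334) = 2815.5 × 1.6741 ≈ 4713.4 m/s.

Δv ≈ 4710 m/s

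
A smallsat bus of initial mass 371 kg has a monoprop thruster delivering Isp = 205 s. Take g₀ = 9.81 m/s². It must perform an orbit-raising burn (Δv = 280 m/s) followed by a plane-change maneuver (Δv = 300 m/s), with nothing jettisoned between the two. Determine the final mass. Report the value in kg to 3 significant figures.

v_e = Isp · g₀ = 205 × 9.81 = 2011.1 m/s.
After the first burn: m = 371 × exp(−280/2011.1) = 371 × 0.87003 = 322.781 kg.
After the second burn: m = 322.781 × exp(−300/2011.1) = 322.781 × 0.86142 = 278.05 kg.

final mass ≈ 278 kg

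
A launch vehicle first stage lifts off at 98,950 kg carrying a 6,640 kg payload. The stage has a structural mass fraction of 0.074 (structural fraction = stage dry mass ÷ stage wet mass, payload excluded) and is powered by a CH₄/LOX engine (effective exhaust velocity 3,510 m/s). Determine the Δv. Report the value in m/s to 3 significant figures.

Δv ≈ 7000 m/s

Stage wet mass = m₀ − payload = 98,950 − 6,640 = 92,310 kg.
Stage dry mass = ε × stage wet mass = 0.074 × 92,310 = 6,830.94 kg.
Burnout mass m_f = stage dry + payload = 6,830.94 + 6,640 = 13,470.94 kg.
From the ideal rocket equation, Δv = v_e · ln(98,950/13,470.94) = 3510.0 × ln(7.345) = 3510.0 × 1.9941 ≈ 6999 m/s.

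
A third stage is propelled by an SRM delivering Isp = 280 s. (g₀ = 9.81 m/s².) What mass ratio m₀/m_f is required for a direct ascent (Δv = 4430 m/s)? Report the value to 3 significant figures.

v_e = Isp · g₀ = 280 × 9.81 = 2746.8 m/s.
Using Δv = v_e ln(m₀/m_f): m₀/m_f = exp(Δv / v_e) = exp(4430 / 2746.8) = exp(1.6128) = 5.0168.

mass ratio ≈ 5.02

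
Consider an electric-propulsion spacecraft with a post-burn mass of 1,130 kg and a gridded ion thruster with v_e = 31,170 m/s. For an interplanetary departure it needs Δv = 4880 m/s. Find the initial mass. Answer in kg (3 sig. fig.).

initial mass ≈ 1320 kg

By the Tsiolkovsky rocket equation, m₀/m_f = exp(Δv / v_e) = exp(4880 / 31170.0) = exp(0.1566) = 1.1695.
m₀ = m_f × 1.1695 = 1,130 × 1.1695 = 1,321.54 kg.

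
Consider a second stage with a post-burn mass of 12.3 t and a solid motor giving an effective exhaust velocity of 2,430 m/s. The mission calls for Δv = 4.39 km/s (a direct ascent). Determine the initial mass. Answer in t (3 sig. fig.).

initial mass ≈ 74.9 t

Rocket equation: m₀/m_f = exp(Δv / v_e) = exp(4390 / 2430.0) = exp(1.8066) = 6.0896.
m₀ = m_f × 6.0896 = 12.3 × 6.0896 = 74.9021 t.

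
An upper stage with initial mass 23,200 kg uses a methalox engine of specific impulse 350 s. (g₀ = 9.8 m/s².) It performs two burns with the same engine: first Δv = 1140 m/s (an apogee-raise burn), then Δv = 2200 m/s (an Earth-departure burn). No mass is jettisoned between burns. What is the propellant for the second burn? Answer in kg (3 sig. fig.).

propellant for the second burn ≈ 7880 kg

v_e = Isp · g₀ = 350 × 9.8 = 3430.0 m/s.
After the first burn: m = 23200 × exp(−1140/3430.0) = 23200 × 0.71723 = 16,639.7 kg.
After the second burn: m = 16,639.7 × exp(−2200/3430.0) = 16,639.7 × 0.52656 = 8,761.8 kg.
Second-burn propellant = 16,639.7 − 8,761.8 = 7,877.9 kg.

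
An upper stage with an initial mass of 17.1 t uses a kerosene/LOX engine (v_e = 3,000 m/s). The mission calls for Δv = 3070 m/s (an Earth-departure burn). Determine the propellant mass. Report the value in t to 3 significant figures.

propellant mass ≈ 11.0 t

Rocket equation: m₀/m_f = exp(Δv / v_e) = exp(3070 / 3000.0) = exp(1.0233) = 2.7825.
m_f = 17.1 / 2.7825 = 6.14555 t, so propellant = m₀ − m_f = 17.1 − 6.14555 = 10.95445 t.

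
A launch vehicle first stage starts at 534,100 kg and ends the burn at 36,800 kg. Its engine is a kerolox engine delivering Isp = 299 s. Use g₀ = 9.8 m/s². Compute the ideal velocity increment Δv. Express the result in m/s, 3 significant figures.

Δv ≈ 7840 m/s

v_e = Isp · g₀ = 299 × 9.8 = 2930.2 m/s.
From the ideal rocket equation, Δv = v_e · ln(m₀/m_f) = 2930.2 × ln(14.51) = 2930.2 × 2.6751 ≈ 7838.5 m/s.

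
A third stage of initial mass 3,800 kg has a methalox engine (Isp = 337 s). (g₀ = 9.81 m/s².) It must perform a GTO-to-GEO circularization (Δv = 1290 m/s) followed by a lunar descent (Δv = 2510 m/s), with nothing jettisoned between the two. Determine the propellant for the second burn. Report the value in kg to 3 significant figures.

v_e = Isp · g₀ = 337 × 9.81 = 3306.0 m/s.
After the first burn: m = 3800 × exp(−1290/3306.0) = 3800 × 0.67692 = 2,572.3 kg.
After the second burn: m = 2,572.3 × exp(−2510/3306.0) = 2,572.3 × 0.46803 = 1,203.91 kg.
Second-burn propellant = 2,572.3 − 1,203.91 = 1,368.39 kg.

propellant for the second burn ≈ 1370 kg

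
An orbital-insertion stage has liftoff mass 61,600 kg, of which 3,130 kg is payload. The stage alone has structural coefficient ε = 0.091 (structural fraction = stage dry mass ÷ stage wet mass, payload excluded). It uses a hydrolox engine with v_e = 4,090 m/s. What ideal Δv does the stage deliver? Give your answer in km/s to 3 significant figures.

Stage wet mass = m₀ − payload = 61,600 − 3,130 = 58,470 kg.
Stage dry mass = ε × stage wet mass = 0.091 × 58,470 = 5,320.77 kg.
Burnout mass m_f = stage dry + payload = 5,320.77 + 3,130 = 8,450.77 kg.
Δv = v_e · ln(61,600/8,450.77) = 4090.0 × ln(7.289) = 4090.0 × 1.9864 ≈ 8124 m/s.

Δv ≈ 8.12 km/s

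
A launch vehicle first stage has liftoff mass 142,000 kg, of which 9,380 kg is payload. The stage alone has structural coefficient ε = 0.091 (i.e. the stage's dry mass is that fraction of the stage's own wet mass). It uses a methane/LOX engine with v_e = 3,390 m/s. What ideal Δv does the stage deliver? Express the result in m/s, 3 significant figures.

Δv ≈ 6410 m/s

Stage wet mass = m₀ − payload = 142,000 − 9,380 = 132,620 kg.
Stage dry mass = ε × stage wet mass = 0.091 × 132,620 = 12,068.4 kg.
Burnout mass m_f = stage dry + payload = 12,068.4 + 9,380 = 21,448.4 kg.
Δv = v_e · ln(142,000/21,448.4) = 3390.0 × ln(6.621) = 3390.0 × 1.8902 ≈ 6408 m/s.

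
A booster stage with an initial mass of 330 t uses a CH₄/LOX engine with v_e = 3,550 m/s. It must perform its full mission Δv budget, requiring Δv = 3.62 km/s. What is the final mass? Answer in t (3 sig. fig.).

By the Tsiolkovsky rocket equation, m₀/m_f = exp(Δv / v_e) = exp(3620 / 3550.0) = exp(1.0197) = 2.7724.
m_f = m₀ / 2.7724 = 330 / 2.7724 = 119.03 t.

final mass ≈ 119 t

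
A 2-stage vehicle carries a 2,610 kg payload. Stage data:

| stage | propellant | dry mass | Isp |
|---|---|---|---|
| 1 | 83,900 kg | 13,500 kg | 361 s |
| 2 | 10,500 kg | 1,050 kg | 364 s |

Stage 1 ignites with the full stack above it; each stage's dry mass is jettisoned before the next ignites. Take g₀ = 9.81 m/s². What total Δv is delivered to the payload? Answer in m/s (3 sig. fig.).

Δv ≈ 9770 m/s

Ignition mass of stage 1 = 83,900+13,500 + 10,500+1,050 + 2,610 = 111,560 kg.
Stage 1: m₀ = 111,560 kg, m_f = 111,560 − 83,900 = 27,660 kg; Δv = 361×9.81×ln(4.033) = 3541.4×1.3946 ≈ 4939 m/s.
Stage 2: m₀ = 14,160 kg, m_f = 14,160 − 10,500 = 3,660 kg; Δv = 364×9.81×ln(3.869) = 3570.8×1.3530 ≈ 4831 m/s.
Total Δv = 4939 + 4831 = 9770 m/s.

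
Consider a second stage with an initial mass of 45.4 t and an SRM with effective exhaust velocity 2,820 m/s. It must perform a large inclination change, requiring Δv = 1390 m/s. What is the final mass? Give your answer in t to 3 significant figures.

final mass ≈ 27.7 t

By the Tsiolkovsky rocket equation, m₀/m_f = exp(Δv / v_e) = exp(1390 / 2820.0) = exp(0.4929) = 1.6371.
m_f = m₀ / 1.6371 = 45.4 / 1.6371 = 27.732 t.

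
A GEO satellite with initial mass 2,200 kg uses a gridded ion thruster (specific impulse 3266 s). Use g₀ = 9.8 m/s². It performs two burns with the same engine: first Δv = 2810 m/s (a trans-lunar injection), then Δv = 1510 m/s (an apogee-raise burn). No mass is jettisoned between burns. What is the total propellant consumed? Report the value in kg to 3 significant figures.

total propellant consumed ≈ 278 kg

v_e = Isp · g₀ = 3266 × 9.8 = 32006.8 m/s.
After the first burn: m = 2200 × exp(−2810/32006.8) = 2200 × 0.91595 = 2,015.09 kg.
After the second burn: m = 2,015.09 × exp(−1510/32006.8) = 2,015.09 × 0.95392 = 1,922.23 kg.
Total propellant = m₀ − m_final = 2200 − 1,922.23 = 277.77 kg.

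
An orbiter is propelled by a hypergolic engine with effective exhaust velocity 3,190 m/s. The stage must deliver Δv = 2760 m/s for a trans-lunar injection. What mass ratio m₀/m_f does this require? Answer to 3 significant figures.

mass ratio ≈ 2.38

From the ideal rocket equation, m₀/m_f = exp(Δv / v_e) = exp(2760 / 3190.0) = exp(0.8652) = 2.3755.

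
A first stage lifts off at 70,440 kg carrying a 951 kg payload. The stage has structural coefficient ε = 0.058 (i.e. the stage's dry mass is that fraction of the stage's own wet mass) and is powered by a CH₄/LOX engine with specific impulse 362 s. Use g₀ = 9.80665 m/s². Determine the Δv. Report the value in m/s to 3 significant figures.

Δv ≈ 9400 m/s

Stage wet mass = m₀ − payload = 70,440 − 951 = 69,489 kg.
Stage dry mass = ε × stage wet mass = 0.058 × 69,489 = 4,030.36 kg.
Burnout mass m_f = stage dry + payload = 4,030.36 + 951 = 4,981.36 kg.
v_e = Isp · g₀ = 362 × 9.80665 = 3550.0 m/s.
Δv = v_e · ln(70,440/4,981.36) = 3550.0 × ln(14.14) = 3550.0 × 2.6491 ≈ 9404 m/s.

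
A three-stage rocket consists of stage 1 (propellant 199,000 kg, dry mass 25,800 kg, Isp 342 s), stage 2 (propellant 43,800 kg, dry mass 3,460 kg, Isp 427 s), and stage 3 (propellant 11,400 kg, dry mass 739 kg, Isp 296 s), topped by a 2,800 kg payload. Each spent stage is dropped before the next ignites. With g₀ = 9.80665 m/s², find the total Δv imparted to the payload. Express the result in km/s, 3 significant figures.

Δv ≈ 13.2 km/s

Ignition mass of stage 1 = 199,000+25,800 + 43,800+3,460 + 11,400+739 + 2,800 = 286,999 kg.
Stage 1: m₀ = 286,999 kg, m_f = 286,999 − 199,000 = 87,999 kg; Δv = 342×9.80665×ln(3.261) = 3353.9×1.1822 ≈ 3965 m/s.
Stage 2: m₀ = 62,199 kg, m_f = 62,199 − 43,800 = 18,399 kg; Δv = 427×9.80665×ln(3.381) = 4187.4×1.2180 ≈ 5100 m/s.
Stage 3: m₀ = 14,939 kg, m_f = 14,939 − 11,400 = 3,539 kg; Δv = 296×9.80665×ln(4.221) = 2902.8×1.4401 ≈ 4180 m/s.
Total Δv = 3965 + 5100 + 4180 = 13245 m/s.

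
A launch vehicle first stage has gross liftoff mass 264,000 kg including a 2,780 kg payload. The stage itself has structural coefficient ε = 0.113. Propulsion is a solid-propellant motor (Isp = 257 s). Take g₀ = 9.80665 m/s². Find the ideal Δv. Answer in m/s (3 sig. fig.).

Δv ≈ 5300 m/s

Stage wet mass = m₀ − payload = 264,000 − 2,780 = 261,220 kg.
Stage dry mass = ε × stage wet mass = 0.113 × 261,220 = 29,517.9 kg.
Burnout mass m_f = stage dry + payload = 29,517.9 + 2,780 = 32,297.9 kg.
v_e = Isp · g₀ = 257 × 9.80665 = 2520.3 m/s.
Rocket equation: Δv = v_e · ln(264,000/32,297.9) = 2520.3 × ln(8.174) = 2520.3 × 2.1009 ≈ 5295 m/s.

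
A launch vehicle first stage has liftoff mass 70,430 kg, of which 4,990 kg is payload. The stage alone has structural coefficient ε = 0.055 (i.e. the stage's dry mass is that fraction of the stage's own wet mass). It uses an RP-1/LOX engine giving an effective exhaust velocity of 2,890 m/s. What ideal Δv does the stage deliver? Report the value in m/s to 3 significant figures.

Stage wet mass = m₀ − payload = 70,430 − 4,990 = 65,440 kg.
Stage dry mass = ε × stage wet mass = 0.055 × 65,440 = 3,599.2 kg.
Burnout mass m_f = stage dry + payload = 3,599.2 + 4,990 = 8,589.2 kg.
Δv = v_e · ln(70,430/8,589.2) = 2890.0 × ln(8.2) = 2890.0 × 2.1041 ≈ 6081 m/s.

Δv ≈ 6080 m/s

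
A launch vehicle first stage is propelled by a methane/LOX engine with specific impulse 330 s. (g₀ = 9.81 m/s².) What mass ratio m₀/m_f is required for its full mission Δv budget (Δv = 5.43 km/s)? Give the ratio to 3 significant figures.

v_e = Isp · g₀ = 330 × 9.81 = 3237.3 m/s.
Rocket equation: m₀/m_f = exp(Δv / v_e) = exp(5430 / 3237.3) = exp(1.6773) = 5.3512.

mass ratio ≈ 5.35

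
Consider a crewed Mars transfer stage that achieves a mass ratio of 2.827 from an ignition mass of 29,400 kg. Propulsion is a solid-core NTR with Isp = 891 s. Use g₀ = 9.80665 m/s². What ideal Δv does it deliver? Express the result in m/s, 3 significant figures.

Δv ≈ 9080 m/s

v_e = Isp · g₀ = 891 × 9.80665 = 8737.7 m/s.
Δv = v_e · ln(2.827) = 8737.7 × 1.0392 ≈ 9080.4 m/s.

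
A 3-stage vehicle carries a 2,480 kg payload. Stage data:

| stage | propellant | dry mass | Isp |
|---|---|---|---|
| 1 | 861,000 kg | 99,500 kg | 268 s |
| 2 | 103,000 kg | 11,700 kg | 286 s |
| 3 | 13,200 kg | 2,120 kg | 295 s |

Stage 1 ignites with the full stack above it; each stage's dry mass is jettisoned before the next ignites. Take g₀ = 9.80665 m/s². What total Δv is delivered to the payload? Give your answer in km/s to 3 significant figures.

Δv ≈ 12.2 km/s

Ignition mass of stage 1 = 861,000+99,500 + 103,000+11,700 + 13,200+2,120 + 2,480 = 1,093,000 kg.
Stage 1: m₀ = 1,093,000 kg, m_f = 1,093,000 − 861,000 = 232,000 kg; Δv = 268×9.80665×ln(4.711) = 2628.2×1.5499 ≈ 4074 m/s.
Stage 2: m₀ = 132,500 kg, m_f = 132,500 − 103,000 = 29,500 kg; Δv = 286×9.80665×ln(4.492) = 2804.7×1.5022 ≈ 4213 m/s.
Stage 3: m₀ = 17,800 kg, m_f = 17,800 − 13,200 = 4,600 kg; Δv = 295×9.80665×ln(3.87) = 2893.0×1.3531 ≈ 3915 m/s.
Total Δv = 4074 + 4213 + 3915 = 12202 m/s.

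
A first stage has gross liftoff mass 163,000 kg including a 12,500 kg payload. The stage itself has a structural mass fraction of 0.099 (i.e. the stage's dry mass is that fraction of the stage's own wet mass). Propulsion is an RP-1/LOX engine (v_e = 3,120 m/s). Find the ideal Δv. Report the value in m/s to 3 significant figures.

Δv ≈ 5560 m/s

Stage wet mass = m₀ − payload = 163,000 − 12,500 = 150,500 kg.
Stage dry mass = ε × stage wet mass = 0.099 × 150,500 = 14,899.5 kg.
Burnout mass m_f = stage dry + payload = 14,899.5 + 12,500 = 27,399.5 kg.
From the ideal rocket equation, Δv = v_e · ln(163,000/27,399.5) = 3120.0 × ln(5.949) = 3120.0 × 1.7832 ≈ 5564 m/s.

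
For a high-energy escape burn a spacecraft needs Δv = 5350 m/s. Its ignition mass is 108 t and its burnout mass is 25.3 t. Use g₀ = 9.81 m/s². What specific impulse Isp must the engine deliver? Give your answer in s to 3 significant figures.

ln(m₀/m_f) = ln(108000/25300) = ln(4.269) = 1.4513.
From the ideal rocket equation, v_e = Δv / ln(m₀/m_f) = 5350 / 1.4513 = 3686.3 m/s.
Isp = v_e / g₀ = 3686.3 / 9.81 = 375.8 s.

Isp ≈ 376 s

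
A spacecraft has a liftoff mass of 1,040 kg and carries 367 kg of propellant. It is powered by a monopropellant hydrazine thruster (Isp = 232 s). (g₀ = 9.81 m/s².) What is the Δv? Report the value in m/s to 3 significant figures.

v_e = Isp · g₀ = 232 × 9.81 = 2275.9 m/s.
m_f = m₀ − m_prop = 1,040 − 367 = 673 kg.
Δv = v_e · ln(m₀/m_f) = 2275.9 × ln(1.545) = 2275.9 × 0.4352 ≈ 990.6 m/s.

Δv ≈ 991 m/s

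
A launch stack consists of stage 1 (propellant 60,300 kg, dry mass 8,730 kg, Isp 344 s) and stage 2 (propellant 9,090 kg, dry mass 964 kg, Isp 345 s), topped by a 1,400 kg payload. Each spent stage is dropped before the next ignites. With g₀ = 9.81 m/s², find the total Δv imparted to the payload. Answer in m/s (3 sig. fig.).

Ignition mass of stage 1 = 60,300+8,730 + 9,090+964 + 1,400 = 80,484 kg.
Stage 1: m₀ = 80,484 kg, m_f = 80,484 − 60,300 = 20,184 kg; Δv = 344×9.81×ln(3.988) = 3374.6×1.3832 ≈ 4668 m/s.
Stage 2: m₀ = 11,454 kg, m_f = 11,454 − 9,090 = 2,364 kg; Δv = 345×9.81×ln(4.845) = 3384.5×1.5780 ≈ 5341 m/s.
Total Δv = 4668 + 5341 = 10009 m/s.

Δv ≈ 10000 m/s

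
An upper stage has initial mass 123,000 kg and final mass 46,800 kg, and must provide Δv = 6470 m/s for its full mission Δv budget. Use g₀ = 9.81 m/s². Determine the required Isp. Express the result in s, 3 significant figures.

Isp ≈ 683 s

ln(m₀/m_f) = ln(123000/46800) = ln(2.628) = 0.9663.
v_e = Δv / ln(m₀/m_f) = 6470 / 0.9663 = 6695.6 m/s.
Isp = v_e / g₀ = 6695.6 / 9.81 = 682.5 s.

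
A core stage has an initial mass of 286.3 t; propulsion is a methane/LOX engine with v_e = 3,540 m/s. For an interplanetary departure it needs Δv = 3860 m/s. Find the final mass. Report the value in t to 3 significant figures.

m₀/m_f = exp(Δv / v_e) = exp(3860 / 3540.0) = exp(1.0904) = 2.9755.
m_f = m₀ / 2.9755 = 286.3 / 2.9755 = 96.2191 t.

final mass ≈ 96.2 t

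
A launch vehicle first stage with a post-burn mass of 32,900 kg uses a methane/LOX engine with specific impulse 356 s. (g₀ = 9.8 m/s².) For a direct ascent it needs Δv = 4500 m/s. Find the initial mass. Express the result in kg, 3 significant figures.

v_e = Isp · g₀ = 356 × 9.8 = 3488.8 m/s.
m₀/m_f = exp(Δv / v_e) = exp(4500 / 3488.8) = exp(1.2898) = 3.6322.
m₀ = m_f × 3.6322 = 32,900 × 3.6322 = 119,499 kg.

initial mass ≈ 119000 kg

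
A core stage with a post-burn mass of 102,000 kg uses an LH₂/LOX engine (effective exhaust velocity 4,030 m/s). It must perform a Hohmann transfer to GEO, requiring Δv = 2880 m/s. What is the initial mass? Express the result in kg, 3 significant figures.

From the ideal rocket equation, m₀/m_f = exp(Δv / v_e) = exp(2880 / 4030.0) = exp(0.7146) = 2.0435.
m₀ = m_f × 2.0435 = 102,000 × 2.0435 = 208,437 kg.

initial mass ≈ 208000 kg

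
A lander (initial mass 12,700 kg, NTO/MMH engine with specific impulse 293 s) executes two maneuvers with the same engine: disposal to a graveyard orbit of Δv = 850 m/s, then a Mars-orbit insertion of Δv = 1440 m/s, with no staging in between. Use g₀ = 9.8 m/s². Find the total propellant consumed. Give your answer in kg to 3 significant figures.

v_e = Isp · g₀ = 293 × 9.8 = 2871.4 m/s.
After the first burn: m = 12700 × exp(−850/2871.4) = 12700 × 0.74377 = 9,445.88 kg.
After the second burn: m = 9,445.88 × exp(−1440/2871.4) = 9,445.88 × 0.60562 = 5,720.61 kg.
Total propellant = m₀ − m_final = 12700 − 5,720.61 = 6,979.39 kg.

total propellant consumed ≈ 6980 kg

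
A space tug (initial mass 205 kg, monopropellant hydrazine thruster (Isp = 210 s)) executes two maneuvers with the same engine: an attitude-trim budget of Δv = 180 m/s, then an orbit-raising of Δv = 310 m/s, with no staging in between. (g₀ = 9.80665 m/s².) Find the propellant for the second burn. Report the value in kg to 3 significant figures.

propellant for the second burn ≈ 26.3 kg

v_e = Isp · g₀ = 210 × 9.80665 = 2059.4 m/s.
After the first burn: m = 205 × exp(−180/2059.4) = 205 × 0.91631 = 187.844 kg.
After the second burn: m = 187.844 × exp(−310/2059.4) = 187.844 × 0.86025 = 161.593 kg.
Second-burn propellant = 187.844 − 161.593 = 26.251 kg.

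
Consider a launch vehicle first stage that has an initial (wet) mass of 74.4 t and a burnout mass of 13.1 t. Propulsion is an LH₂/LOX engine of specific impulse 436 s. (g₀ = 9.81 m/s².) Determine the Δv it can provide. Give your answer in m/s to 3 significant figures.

Δv ≈ 7430 m/s

v_e = Isp · g₀ = 436 × 9.81 = 4277.2 m/s.
Rocket equation: Δv = v_e · ln(m₀/m_f) = 4277.2 × ln(5.679) = 4277.2 × 1.7368 ≈ 7428.8 m/s.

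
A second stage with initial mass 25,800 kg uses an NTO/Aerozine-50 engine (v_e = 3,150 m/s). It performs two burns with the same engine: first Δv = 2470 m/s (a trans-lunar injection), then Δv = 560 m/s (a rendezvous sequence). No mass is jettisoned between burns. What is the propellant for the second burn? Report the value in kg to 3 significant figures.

After the first burn: m = 25800 × exp(−2470/3150.0) = 25800 × 0.45652 = 11,778.2 kg.
After the second burn: m = 11,778.2 × exp(−560/3150.0) = 11,778.2 × 0.83713 = 9,859.88 kg.
Second-burn propellant = 11,778.2 − 9,859.88 = 1,918.32 kg.

propellant for the second burn ≈ 1920 kg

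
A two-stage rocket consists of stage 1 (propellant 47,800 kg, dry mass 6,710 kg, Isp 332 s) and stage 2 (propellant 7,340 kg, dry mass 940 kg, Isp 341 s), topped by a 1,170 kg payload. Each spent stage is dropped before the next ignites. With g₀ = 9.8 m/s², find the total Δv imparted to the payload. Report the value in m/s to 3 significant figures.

Δv ≈ 9490 m/s

Ignition mass of stage 1 = 47,800+6,710 + 7,340+940 + 1,170 = 63,960 kg.
Stage 1: m₀ = 63,960 kg, m_f = 63,960 − 47,800 = 16,160 kg; Δv = 332×9.8×ln(3.958) = 3253.6×1.3757 ≈ 4476 m/s.
Stage 2: m₀ = 9,450 kg, m_f = 9,450 − 7,340 = 2,110 kg; Δv = 341×9.8×ln(4.479) = 3341.8×1.4993 ≈ 5010 m/s.
Total Δv = 4476 + 5010 = 9486 m/s.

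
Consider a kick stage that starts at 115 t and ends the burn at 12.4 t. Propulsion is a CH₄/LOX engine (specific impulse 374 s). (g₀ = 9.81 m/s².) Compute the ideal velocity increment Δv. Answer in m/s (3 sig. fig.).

v_e = Isp · g₀ = 374 × 9.81 = 3668.9 m/s.
Δv = v_e · ln(m₀/m_f) = 3668.9 × ln(9.274) = 3668.9 × 2.2272 ≈ 8171.6 m/s.

Δv ≈ 8170 m/s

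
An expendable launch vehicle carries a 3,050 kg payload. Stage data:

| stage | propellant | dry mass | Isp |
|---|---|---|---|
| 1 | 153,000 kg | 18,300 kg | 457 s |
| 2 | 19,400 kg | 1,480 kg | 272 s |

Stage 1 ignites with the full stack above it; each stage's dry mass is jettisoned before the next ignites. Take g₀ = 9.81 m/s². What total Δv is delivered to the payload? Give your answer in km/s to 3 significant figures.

Δv ≈ 11.3 km/s

Ignition mass of stage 1 = 153,000+18,300 + 19,400+1,480 + 3,050 = 195,230 kg.
Stage 1: m₀ = 195,230 kg, m_f = 195,230 − 153,000 = 42,230 kg; Δv = 457×9.81×ln(4.623) = 4483.2×1.5310 ≈ 6864 m/s.
Stage 2: m₀ = 23,930 kg, m_f = 23,930 − 19,400 = 4,530 kg; Δv = 272×9.81×ln(5.283) = 2668.3×1.6644 ≈ 4441 m/s.
Total Δv = 6864 + 4441 = 11305 m/s.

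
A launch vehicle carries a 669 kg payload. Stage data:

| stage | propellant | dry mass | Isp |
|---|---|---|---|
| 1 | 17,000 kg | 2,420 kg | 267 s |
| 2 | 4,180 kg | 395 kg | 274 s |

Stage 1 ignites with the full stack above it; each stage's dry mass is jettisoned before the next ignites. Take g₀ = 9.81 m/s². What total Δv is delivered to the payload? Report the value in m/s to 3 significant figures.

Δv ≈ 7350 m/s

Ignition mass of stage 1 = 17,000+2,420 + 4,180+395 + 669 = 24,664 kg.
Stage 1: m₀ = 24,664 kg, m_f = 24,664 − 17,000 = 7,664 kg; Δv = 267×9.81×ln(3.218) = 2619.3×1.1688 ≈ 3061 m/s.
Stage 2: m₀ = 5,244 kg, m_f = 5,244 − 4,180 = 1,064 kg; Δv = 274×9.81×ln(4.929) = 2687.9×1.5950 ≈ 4287 m/s.
Total Δv = 3061 + 4287 = 7348 m/s.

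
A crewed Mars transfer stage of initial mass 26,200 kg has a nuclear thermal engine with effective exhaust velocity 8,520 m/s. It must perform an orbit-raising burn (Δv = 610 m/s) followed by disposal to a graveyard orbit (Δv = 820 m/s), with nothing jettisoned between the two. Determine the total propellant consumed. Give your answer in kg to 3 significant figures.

total propellant consumed ≈ 4050 kg

After the first burn: m = 26200 × exp(−610/8520.0) = 26200 × 0.93091 = 24,389.8 kg.
After the second burn: m = 24,389.8 × exp(−820/8520.0) = 24,389.8 × 0.90824 = 22,151.8 kg.
Total propellant = m₀ − m_final = 26200 − 22,151.8 = 4,048.2 kg.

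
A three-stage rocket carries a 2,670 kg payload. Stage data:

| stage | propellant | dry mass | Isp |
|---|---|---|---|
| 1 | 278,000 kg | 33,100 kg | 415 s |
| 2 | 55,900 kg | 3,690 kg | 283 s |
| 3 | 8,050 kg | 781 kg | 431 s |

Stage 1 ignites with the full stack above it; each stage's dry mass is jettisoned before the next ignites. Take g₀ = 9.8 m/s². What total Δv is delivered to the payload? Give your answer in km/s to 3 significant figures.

Ignition mass of stage 1 = 278,000+33,100 + 55,900+3,690 + 8,050+781 + 2,670 = 382,191 kg.
Stage 1: m₀ = 382,191 kg, m_f = 382,191 − 278,000 = 104,191 kg; Δv = 415×9.8×ln(3.668) = 4067.0×1.2997 ≈ 5286 m/s.
Stage 2: m₀ = 71,091 kg, m_f = 71,091 − 55,900 = 15,191 kg; Δv = 283×9.8×ln(4.68) = 2773.4×1.5433 ≈ 4280 m/s.
Stage 3: m₀ = 11,501 kg, m_f = 11,501 − 8,050 = 3,451 kg; Δv = 431×9.8×ln(3.333) = 4223.8×1.2038 ≈ 5084 m/s.
Total Δv = 5286 + 4280 + 5084 = 14650 m/s.

Δv ≈ 14.7 km/s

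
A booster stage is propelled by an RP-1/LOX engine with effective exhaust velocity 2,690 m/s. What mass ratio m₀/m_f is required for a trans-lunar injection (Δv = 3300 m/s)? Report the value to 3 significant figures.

From the ideal rocket equation, m₀/m_f = exp(Δv / v_e) = exp(3300 / 2690.0) = exp(1.2268) = 3.4102.

mass ratio ≈ 3.41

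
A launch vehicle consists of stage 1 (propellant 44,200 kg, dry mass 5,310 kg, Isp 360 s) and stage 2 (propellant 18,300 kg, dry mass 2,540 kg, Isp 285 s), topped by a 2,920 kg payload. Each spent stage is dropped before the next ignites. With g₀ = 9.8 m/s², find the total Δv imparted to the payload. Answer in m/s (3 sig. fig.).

Δv ≈ 7370 m/s

Ignition mass of stage 1 = 44,200+5,310 + 18,300+2,540 + 2,920 = 73,270 kg.
Stage 1: m₀ = 73,270 kg, m_f = 73,270 − 44,200 = 29,070 kg; Δv = 360×9.8×ln(2.52) = 3528.0×0.9244 ≈ 3261 m/s.
Stage 2: m₀ = 23,760 kg, m_f = 23,760 − 18,300 = 5,460 kg; Δv = 285×9.8×ln(4.352) = 2793.0×1.4706 ≈ 4107 m/s.
Total Δv = 3261 + 4107 = 7368 m/s.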